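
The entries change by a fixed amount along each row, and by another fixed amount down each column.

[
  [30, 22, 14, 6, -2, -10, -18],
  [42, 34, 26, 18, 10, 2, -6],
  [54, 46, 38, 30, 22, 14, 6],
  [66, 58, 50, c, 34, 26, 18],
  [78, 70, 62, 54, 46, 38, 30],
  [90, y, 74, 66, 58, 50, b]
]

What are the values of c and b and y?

c = 42, b = 42, y = 82

Along each row the entries change by -8 per step; down each column they change by 12.
Row 4: from 66 at column 1, stepping by -8 to column 4 gives 42.
Row 6: from 90 at column 1, stepping by -8 to column 7 gives 42.
Row 6: from 90 at column 1, stepping by -8 to column 2 gives 82.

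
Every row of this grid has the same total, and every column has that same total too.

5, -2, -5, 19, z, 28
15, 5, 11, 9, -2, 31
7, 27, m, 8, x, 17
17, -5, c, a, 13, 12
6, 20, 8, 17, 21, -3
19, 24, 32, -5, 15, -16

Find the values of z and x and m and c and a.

Rows 2 and 5 both sum to 69, so that's the common total.
Row 1 has 5 − 2 − 5 + 19 + 28 = 45; the blank must be 69 − 45 = 24.
Column 5 has 24 − 2 + 13 + 21 + 15 = 71; the blank must be 69 − 71 = -2.
Column 4 has 19 + 9 + 8 + 17 − 5 = 48; the blank must be 69 − 48 = 21.
Row 3 has 7 + 27 + 8 − 2 + 17 = 57; the blank must be 69 − 57 = 12.
Row 4 has 17 − 5 + 21 + 13 + 12 = 58; the blank must be 69 − 58 = 11.

z = 24, x = -2, m = 12, c = 11, a = 21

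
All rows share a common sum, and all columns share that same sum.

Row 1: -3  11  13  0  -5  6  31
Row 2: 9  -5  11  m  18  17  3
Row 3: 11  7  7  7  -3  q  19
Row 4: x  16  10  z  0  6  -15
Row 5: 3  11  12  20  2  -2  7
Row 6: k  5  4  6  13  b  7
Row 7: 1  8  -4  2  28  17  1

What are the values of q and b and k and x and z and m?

q = 5, b = 4, k = 14, x = 18, z = 18, m = 0

Rows 1 and 5 both sum to 53, so that's the common total.
Row 3: 11 + 7 + 7 + 7 − 3 + 19 = 48, so its missing entry is 53 − 48 = 5.
Column 6: 6 + 17 + 5 + 6 − 2 + 17 = 49, so its missing entry is 53 − 49 = 4.
Row 6: 5 + 4 + 6 + 13 + 4 + 7 = 39, so its missing entry is 53 − 39 = 14.
Column 1: -3 + 9 + 11 + 3 + 14 + 1 = 35, so its missing entry is 53 − 35 = 18.
Row 4: 18 + 16 + 10 + 0 + 6 − 15 = 35, so its missing entry is 53 − 35 = 18.
Row 2: 9 − 5 + 11 + 18 + 17 + 3 = 53, so its missing entry is 53 − 53 = 0.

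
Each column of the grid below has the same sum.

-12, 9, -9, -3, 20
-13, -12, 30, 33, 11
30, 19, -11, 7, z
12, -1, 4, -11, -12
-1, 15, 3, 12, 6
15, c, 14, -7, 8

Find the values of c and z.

c = 1, z = -2

The complete columns each total 31.
Column 2 is missing 31 − 30 = 1 (since 9 − 12 + 19 − 1 + 15 = 30).
Column 5 is missing 31 − 33 = -2 (since 20 + 11 − 12 + 6 + 8 = 33).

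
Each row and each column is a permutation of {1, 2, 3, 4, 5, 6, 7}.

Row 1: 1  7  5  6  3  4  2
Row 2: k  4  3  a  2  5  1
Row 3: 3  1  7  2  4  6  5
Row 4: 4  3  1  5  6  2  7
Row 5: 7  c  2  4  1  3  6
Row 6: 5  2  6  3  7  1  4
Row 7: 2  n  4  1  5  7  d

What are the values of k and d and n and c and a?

k = 6, d = 3, n = 6, c = 5, a = 7

At (row 2, col 4): column 4 already has {1, 2, 3, 4, 5, 6}, so the value is 7.
At (row 7, col 7): column 7 already has {1, 2, 4, 5, 6, 7}, so the value is 3.
Cell (7,2): row 7 already has {1, 2, 3, 4, 5, 7} → 6.
At (row 2, col 1): row 2 already has {1, 2, 3, 4, 5, 7}, so the value is 6.
At (row 5, col 2): row 5 already has {1, 2, 3, 4, 6, 7}, so the value is 5.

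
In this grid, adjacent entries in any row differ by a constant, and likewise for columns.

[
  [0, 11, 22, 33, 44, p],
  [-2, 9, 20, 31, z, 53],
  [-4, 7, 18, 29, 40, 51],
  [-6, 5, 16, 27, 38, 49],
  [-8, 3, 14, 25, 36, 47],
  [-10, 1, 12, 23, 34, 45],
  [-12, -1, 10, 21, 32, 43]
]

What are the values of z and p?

z = 42, p = 55

Along each row the entries change by 11 per step; down each column they change by -2.
Row 2: from -2 at column 1, stepping by 11 to column 5 gives 42.
Row 1: from 0 at column 1, stepping by 11 to column 6 gives 55.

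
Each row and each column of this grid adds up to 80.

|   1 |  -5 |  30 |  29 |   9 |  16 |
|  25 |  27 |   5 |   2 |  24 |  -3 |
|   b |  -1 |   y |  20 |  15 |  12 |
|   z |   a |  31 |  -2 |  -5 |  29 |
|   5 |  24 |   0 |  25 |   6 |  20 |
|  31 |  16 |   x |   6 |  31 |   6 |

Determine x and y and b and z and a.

x = -10, y = 24, b = 10, z = 8, a = 19

The known cells in column 2 total 61, leaving 80 − 61 = 19 for the blank.
The known cells in row 4 total 72, leaving 80 − 72 = 8 for the blank.
The known cells in column 1 total 70, leaving 80 − 70 = 10 for the blank.
The known cells in row 3 total 56, leaving 80 − 56 = 24 for the blank.
The known cells in row 6 total 90, leaving 80 − 90 = -10 for the blank.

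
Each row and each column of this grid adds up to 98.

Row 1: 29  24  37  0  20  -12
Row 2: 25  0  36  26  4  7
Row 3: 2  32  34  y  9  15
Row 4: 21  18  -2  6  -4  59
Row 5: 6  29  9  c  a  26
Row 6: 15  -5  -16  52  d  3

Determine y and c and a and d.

y = 6, c = 8, a = 20, d = 49

Row 3: 2 + 32 + 34 + 9 + 15 = 92, so its missing entry is 98 − 92 = 6.
Row 6: 15 − 5 − 16 + 52 + 3 = 49, so its missing entry is 98 − 49 = 49.
Column 5: 20 + 4 + 9 − 4 + 49 = 78, so its missing entry is 98 − 78 = 20.
Row 5: 6 + 29 + 9 + 20 + 26 = 90, so its missing entry is 98 − 90 = 8.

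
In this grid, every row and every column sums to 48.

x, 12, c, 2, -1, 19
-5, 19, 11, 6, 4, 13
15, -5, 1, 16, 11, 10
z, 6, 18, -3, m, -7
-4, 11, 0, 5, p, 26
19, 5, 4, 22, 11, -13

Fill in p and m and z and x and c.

p = 10, m = 13, z = 21, x = 2, c = 14

The known cells in row 5 total 38, leaving 48 − 38 = 10 for the blank.
The known cells in column 5 total 35, leaving 48 − 35 = 13 for the blank.
The known cells in row 4 total 27, leaving 48 − 27 = 21 for the blank.
The known cells in column 1 total 46, leaving 48 − 46 = 2 for the blank.
The known cells in row 1 total 34, leaving 48 − 34 = 14 for the blank.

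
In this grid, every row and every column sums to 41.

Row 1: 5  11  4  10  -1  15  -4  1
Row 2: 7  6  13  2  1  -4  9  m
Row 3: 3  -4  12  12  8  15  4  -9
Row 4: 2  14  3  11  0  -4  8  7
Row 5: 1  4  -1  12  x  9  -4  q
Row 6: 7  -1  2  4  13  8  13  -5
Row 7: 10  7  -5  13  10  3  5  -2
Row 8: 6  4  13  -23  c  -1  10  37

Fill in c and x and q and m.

The known cells in row 8 total 46, leaving 41 − 46 = -5 for the blank.
The known cells in column 5 total 26, leaving 41 − 26 = 15 for the blank.
The known cells in row 2 total 34, leaving 41 − 34 = 7 for the blank.
The known cells in row 5 total 36, leaving 41 − 36 = 5 for the blank.

c = -5, x = 15, q = 5, m = 7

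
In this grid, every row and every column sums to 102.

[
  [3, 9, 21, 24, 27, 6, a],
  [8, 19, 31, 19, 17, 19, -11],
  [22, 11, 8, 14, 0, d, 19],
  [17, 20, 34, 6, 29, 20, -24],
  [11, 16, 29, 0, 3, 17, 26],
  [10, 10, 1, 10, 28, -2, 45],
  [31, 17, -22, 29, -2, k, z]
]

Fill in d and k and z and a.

The known cells in row 3 total 74, leaving 102 − 74 = 28 for the blank.
The known cells in column 6 total 88, leaving 102 − 88 = 14 for the blank.
The known cells in row 7 total 67, leaving 102 − 67 = 35 for the blank.
The known cells in row 1 total 90, leaving 102 − 90 = 12 for the blank.

d = 28, k = 14, z = 35, a = 12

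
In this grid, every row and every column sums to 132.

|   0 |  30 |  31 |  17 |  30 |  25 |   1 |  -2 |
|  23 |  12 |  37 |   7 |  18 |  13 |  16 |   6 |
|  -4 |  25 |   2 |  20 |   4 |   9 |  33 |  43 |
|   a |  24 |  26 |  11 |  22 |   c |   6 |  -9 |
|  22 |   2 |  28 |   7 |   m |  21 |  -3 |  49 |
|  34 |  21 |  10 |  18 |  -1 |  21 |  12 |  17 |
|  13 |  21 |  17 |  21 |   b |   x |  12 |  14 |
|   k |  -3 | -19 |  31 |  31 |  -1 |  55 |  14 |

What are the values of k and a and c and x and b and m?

k = 24, a = 20, c = 32, x = 12, b = 22, m = 6

Row 5: 22 + 2 + 28 + 7 + 21 − 3 + 49 = 126, so its missing entry is 132 − 126 = 6.
Row 8: -3 − 19 + 31 + 31 − 1 + 55 + 14 = 108, so its missing entry is 132 − 108 = 24.
Column 5: 30 + 18 + 4 + 22 + 6 − 1 + 31 = 110, so its missing entry is 132 − 110 = 22.
Row 7: 13 + 21 + 17 + 21 + 22 + 12 + 14 = 120, so its missing entry is 132 − 120 = 12.
Column 1: 0 + 23 − 4 + 22 + 34 + 13 + 24 = 112, so its missing entry is 132 − 112 = 20.
Row 4: 20 + 24 + 26 + 11 + 22 + 6 − 9 = 100, so its missing entry is 132 − 100 = 32.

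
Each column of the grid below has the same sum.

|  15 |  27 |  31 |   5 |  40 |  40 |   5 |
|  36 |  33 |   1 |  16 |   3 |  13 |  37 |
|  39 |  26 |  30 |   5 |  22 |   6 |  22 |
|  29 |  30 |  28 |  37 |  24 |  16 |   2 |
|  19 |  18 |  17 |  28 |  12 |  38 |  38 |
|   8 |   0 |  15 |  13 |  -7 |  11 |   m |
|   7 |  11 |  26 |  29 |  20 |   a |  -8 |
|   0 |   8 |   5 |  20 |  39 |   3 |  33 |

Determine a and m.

Column 3 sums to 153 and so does column 5; that's the common total.
In column 6 the known cells total 127, leaving 153 − 127 = 26.
In column 7 the known cells total 129, leaving 153 − 129 = 24.

a = 26, m = 24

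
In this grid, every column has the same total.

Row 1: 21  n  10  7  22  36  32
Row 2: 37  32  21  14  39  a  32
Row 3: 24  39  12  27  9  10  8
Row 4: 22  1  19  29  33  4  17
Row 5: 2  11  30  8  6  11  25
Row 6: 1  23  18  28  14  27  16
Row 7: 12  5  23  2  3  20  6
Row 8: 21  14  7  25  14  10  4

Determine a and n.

a = 22, n = 15

Columns 4 and 7 both add up to 140, so every column sums to 140.
Column 6: 36 + 10 + 4 + 11 + 27 + 20 + 10 = 118, so the missing entry is 140 − 118 = 22.
Column 2: 32 + 39 + 1 + 11 + 23 + 5 + 14 = 125, so the missing entry is 140 − 125 = 15.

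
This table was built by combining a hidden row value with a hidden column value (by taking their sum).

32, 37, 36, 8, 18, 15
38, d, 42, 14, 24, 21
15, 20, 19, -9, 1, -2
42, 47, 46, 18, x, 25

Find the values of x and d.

x = 28, d = 43

The difference between any two rows is the same in every column — this is an addition table with the headers hidden.
Row 4 minus row 1 is 25 − 15 = 10, so its entry in column 5 is 18 + 10 = 28.
Row 2 minus row 1 is 21 − 15 = 6, so its entry in column 2 is 37 + 6 = 43.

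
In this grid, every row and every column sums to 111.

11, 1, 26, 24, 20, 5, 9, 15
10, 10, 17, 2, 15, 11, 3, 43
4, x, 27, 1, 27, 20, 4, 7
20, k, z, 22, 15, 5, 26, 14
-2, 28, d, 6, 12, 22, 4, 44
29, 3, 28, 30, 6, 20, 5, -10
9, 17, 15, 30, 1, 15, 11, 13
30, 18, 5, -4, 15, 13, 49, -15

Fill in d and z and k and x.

d = -3, z = -4, k = 13, x = 21

The known cells in row 3 total 90, leaving 111 − 90 = 21 for the blank.
The known cells in column 2 total 98, leaving 111 − 98 = 13 for the blank.
The known cells in row 4 total 115, leaving 111 − 115 = -4 for the blank.
The known cells in row 5 total 114, leaving 111 − 114 = -3 for the blank.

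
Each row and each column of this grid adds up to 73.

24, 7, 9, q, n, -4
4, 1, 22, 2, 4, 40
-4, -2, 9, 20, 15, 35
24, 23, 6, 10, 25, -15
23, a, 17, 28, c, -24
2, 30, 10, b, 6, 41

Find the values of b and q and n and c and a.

b = -16, q = 29, n = 8, c = 15, a = 14

The known cells in row 6 total 89, leaving 73 − 89 = -16 for the blank.
The known cells in column 4 total 44, leaving 73 − 44 = 29 for the blank.
The known cells in row 1 total 65, leaving 73 − 65 = 8 for the blank.
The known cells in column 5 total 58, leaving 73 − 58 = 15 for the blank.
The known cells in row 5 total 59, leaving 73 − 59 = 14 for the blank.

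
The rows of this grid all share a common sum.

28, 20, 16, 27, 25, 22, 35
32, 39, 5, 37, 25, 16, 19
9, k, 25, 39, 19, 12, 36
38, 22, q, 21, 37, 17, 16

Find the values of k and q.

k = 33, q = 22

Row 1 sums to 173 and so does row 2; that's the common total.
In row 3 the known cells total 140, leaving 173 − 140 = 33.
In row 4 the known cells total 151, leaving 173 − 151 = 22.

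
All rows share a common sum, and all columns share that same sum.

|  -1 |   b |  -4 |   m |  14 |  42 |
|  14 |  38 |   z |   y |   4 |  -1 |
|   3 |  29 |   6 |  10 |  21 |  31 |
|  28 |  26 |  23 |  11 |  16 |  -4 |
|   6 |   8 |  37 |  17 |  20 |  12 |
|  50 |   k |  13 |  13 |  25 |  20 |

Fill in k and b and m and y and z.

Rows 3 and 4 both sum to 100, so that's the common total.
Column 3 has -4 + 6 + 23 + 37 + 13 = 75; the blank must be 100 − 75 = 25.
Row 6 has 50 + 13 + 13 + 25 + 20 = 121; the blank must be 100 − 121 = -21.
Column 2 has 38 + 29 + 26 + 8 − 21 = 80; the blank must be 100 − 80 = 20.
Row 1 has -1 + 20 − 4 + 14 + 42 = 71; the blank must be 100 − 71 = 29.
Row 2 has 14 + 38 + 25 + 4 − 1 = 80; the blank must be 100 − 80 = 20.

k = -21, b = 20, m = 29, y = 20, z = 25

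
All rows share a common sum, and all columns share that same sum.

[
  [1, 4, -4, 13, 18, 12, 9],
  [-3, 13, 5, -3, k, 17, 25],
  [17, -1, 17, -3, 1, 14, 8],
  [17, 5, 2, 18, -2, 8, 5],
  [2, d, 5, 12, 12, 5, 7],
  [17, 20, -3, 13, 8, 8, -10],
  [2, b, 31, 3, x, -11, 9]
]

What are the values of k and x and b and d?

Rows 1 and 3 both sum to 53, so that's the common total.
Row 5 has 2 + 5 + 12 + 12 + 5 + 7 = 43; the blank must be 53 − 43 = 10.
Column 2 has 4 + 13 − 1 + 5 + 10 + 20 = 51; the blank must be 53 − 51 = 2.
Row 7 has 2 + 2 + 31 + 3 − 11 + 9 = 36; the blank must be 53 − 36 = 17.
Row 2 has -3 + 13 + 5 − 3 + 17 + 25 = 54; the blank must be 53 − 54 = -1.

k = -1, x = 17, b = 2, d = 10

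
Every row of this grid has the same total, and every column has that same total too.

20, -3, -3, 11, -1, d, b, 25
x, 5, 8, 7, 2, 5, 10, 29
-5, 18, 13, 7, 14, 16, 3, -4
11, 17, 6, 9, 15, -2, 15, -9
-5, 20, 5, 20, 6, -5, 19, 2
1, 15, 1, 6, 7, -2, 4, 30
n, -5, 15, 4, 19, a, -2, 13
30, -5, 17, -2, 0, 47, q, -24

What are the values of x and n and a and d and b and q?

Rows 3 and 4 both sum to 62, so that's the common total.
Row 8: 30 − 5 + 17 − 2 + 0 + 47 − 24 = 63, so its missing entry is 62 − 63 = -1.
Column 7: 10 + 3 + 15 + 19 + 4 − 2 − 1 = 48, so its missing entry is 62 − 48 = 14.
Row 1: 20 − 3 − 3 + 11 − 1 + 14 + 25 = 63, so its missing entry is 62 − 63 = -1.
Column 6: -1 + 5 + 16 − 2 − 5 − 2 + 47 = 58, so its missing entry is 62 − 58 = 4.
Row 7: -5 + 15 + 4 + 19 + 4 − 2 + 13 = 48, so its missing entry is 62 − 48 = 14.
Row 2: 5 + 8 + 7 + 2 + 5 + 10 + 29 = 66, so its missing entry is 62 − 66 = -4.

x = -4, n = 14, a = 4, d = -1, b = 14, q = -1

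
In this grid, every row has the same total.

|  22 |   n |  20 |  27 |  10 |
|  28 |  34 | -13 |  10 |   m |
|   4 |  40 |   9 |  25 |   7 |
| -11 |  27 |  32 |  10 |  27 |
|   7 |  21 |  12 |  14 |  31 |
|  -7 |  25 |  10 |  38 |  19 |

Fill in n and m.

n = 6, m = 26

Row 4 sums to 85 and so does row 5; that's the common total.
In row 1 the known cells total 79, leaving 85 − 79 = 6.
In row 2 the known cells total 59, leaving 85 − 59 = 26.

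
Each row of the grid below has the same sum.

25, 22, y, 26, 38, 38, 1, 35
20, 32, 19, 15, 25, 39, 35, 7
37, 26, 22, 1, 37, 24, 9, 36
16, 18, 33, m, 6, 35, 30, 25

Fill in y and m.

Row 2 sums to 192 and so does row 3; that's the common total.
In row 1 the known cells total 185, leaving 192 − 185 = 7.
In row 4 the known cells total 163, leaving 192 − 163 = 29.

y = 7, m = 29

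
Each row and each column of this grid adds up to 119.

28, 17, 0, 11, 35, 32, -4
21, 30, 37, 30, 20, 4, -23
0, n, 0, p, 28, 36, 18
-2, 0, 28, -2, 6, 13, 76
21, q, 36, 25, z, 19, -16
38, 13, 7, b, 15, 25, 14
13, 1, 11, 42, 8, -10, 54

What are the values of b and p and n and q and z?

Column 5: 35 + 20 + 28 + 6 + 15 + 8 = 112, so its missing entry is 119 − 112 = 7.
Row 6: 38 + 13 + 7 + 15 + 25 + 14 = 112, so its missing entry is 119 − 112 = 7.
Column 4: 11 + 30 − 2 + 25 + 7 + 42 = 113, so its missing entry is 119 − 113 = 6.
Row 3: 0 + 0 + 6 + 28 + 36 + 18 = 88, so its missing entry is 119 − 88 = 31.
Row 5: 21 + 36 + 25 + 7 + 19 − 16 = 92, so its missing entry is 119 − 92 = 27.

b = 7, p = 6, n = 31, q = 27, z = 7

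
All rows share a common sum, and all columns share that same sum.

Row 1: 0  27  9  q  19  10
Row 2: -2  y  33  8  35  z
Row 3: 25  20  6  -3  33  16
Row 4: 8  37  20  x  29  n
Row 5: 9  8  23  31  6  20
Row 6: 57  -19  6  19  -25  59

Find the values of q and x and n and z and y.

Rows 3 and 5 both sum to 97, so that's the common total.
Column 2 has 27 + 20 + 37 + 8 − 19 = 73; the blank must be 97 − 73 = 24.
Row 2 has -2 + 24 + 33 + 8 + 35 = 98; the blank must be 97 − 98 = -1.
Row 1 has 0 + 27 + 9 + 19 + 10 = 65; the blank must be 97 − 65 = 32.
Column 4 has 32 + 8 − 3 + 31 + 19 = 87; the blank must be 97 − 87 = 10.
Row 4 has 8 + 37 + 20 + 10 + 29 = 104; the blank must be 97 − 104 = -7.

q = 32, x = 10, n = -7, z = -1, y = 24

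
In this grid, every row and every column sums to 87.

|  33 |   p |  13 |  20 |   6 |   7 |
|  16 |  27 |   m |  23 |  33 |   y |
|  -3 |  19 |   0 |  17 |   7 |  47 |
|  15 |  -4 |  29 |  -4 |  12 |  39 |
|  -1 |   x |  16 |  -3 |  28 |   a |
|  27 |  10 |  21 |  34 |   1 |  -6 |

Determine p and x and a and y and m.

p = 8, x = 27, a = 20, y = -20, m = 8

Row 1 has 33 + 13 + 20 + 6 + 7 = 79; the blank must be 87 − 79 = 8.
Column 3 has 13 + 0 + 29 + 16 + 21 = 79; the blank must be 87 − 79 = 8.
Row 2 has 16 + 27 + 8 + 23 + 33 = 107; the blank must be 87 − 107 = -20.
Column 6 has 7 − 20 + 47 + 39 − 6 = 67; the blank must be 87 − 67 = 20.
Row 5 has -1 + 16 − 3 + 28 + 20 = 60; the blank must be 87 − 60 = 27.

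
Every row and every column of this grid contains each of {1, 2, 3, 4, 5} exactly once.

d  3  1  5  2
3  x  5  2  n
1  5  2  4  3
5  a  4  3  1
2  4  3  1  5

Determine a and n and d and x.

For row 4, column 2: row 4 already has {1, 3, 4, 5}; that leaves 2.
Cell (2,2): column 2 already has {2, 3, 4, 5} → 1.
Cell (2,5): row 2 already has {1, 2, 3, 5} → 4.
For row 1, column 1: row 1 already has {1, 2, 3, 5}; that leaves 4.

a = 2, n = 4, d = 4, x = 1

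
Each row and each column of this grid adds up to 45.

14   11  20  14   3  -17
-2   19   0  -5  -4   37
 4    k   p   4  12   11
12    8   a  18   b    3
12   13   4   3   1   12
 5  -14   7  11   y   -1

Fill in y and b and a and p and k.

y = 37, b = -4, a = 8, p = 6, k = 8

Column 2: 11 + 19 + 8 + 13 − 14 = 37, so its missing entry is 45 − 37 = 8.
Row 6: 5 − 14 + 7 + 11 − 1 = 8, so its missing entry is 45 − 8 = 37.
Column 5: 3 − 4 + 12 + 1 + 37 = 49, so its missing entry is 45 − 49 = -4.
Row 3: 4 + 8 + 4 + 12 + 11 = 39, so its missing entry is 45 − 39 = 6.
Row 4: 12 + 8 + 18 − 4 + 3 = 37, so its missing entry is 45 − 37 = 8.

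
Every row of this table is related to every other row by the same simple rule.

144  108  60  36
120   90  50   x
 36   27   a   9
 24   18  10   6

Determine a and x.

Each row is a constant multiple of every other row — this is a multiplication table with the headers hidden.
Row 3 is 27/108 = 1/4 times row 1, so its entry in column 3 is 60 × 1/4 = 15.
Row 2 is 90/108 = 5/6 times row 1, so its entry in column 4 is 36 × 5/6 = 30.

a = 15, x = 30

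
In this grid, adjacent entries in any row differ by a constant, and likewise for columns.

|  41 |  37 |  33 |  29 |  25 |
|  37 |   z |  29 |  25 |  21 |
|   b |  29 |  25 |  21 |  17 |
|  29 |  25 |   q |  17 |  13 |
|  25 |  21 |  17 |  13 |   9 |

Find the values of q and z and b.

q = 21, z = 33, b = 33

Along each row the entries change by -4 per step; down each column they change by -4.
Row 4: from 29 at column 1, stepping by -4 to column 3 gives 21.
Row 2: from 37 at column 1, stepping by -4 to column 2 gives 33.
Row 3: from 29 at column 2, stepping by -4 to column 1 gives 33.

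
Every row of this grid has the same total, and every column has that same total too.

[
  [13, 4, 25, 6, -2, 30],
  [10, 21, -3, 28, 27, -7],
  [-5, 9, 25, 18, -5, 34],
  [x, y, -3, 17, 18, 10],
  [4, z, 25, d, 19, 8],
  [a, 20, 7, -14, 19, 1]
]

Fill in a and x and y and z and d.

a = 43, x = 11, y = 23, z = -1, d = 21

Rows 1 and 2 both sum to 76, so that's the common total.
Column 4: 6 + 28 + 18 + 17 − 14 = 55, so its missing entry is 76 − 55 = 21.
Row 6: 20 + 7 − 14 + 19 + 1 = 33, so its missing entry is 76 − 33 = 43.
Column 1: 13 + 10 − 5 + 4 + 43 = 65, so its missing entry is 76 − 65 = 11.
Row 4: 11 − 3 + 17 + 18 + 10 = 53, so its missing entry is 76 − 53 = 23.
Row 5: 4 + 25 + 21 + 19 + 8 = 77, so its missing entry is 76 − 77 = -1.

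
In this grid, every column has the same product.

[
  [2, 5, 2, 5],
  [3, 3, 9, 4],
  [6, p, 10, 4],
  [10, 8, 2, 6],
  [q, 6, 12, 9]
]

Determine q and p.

Columns 3 and 4 each multiply to 4320, so every column has product 4320.
Column 1: 2×3×6×10 = 360, so the missing entry is 4320 ÷ 360 = 12.
Column 2: 5×3×8×6 = 720, so the missing entry is 4320 ÷ 720 = 6.

q = 12, p = 6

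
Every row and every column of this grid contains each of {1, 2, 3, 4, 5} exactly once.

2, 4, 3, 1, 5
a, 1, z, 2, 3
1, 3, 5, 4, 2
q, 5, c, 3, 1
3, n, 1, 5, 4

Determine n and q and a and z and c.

Cell (5,2): row 5 already has {1, 3, 4, 5} → 2.
At (row 2, col 3): row 2 is missing {4, 5} and column 3 is missing {2, 4}, so the value is 4.
At (row 2, col 1): row 2 already has {1, 2, 3, 4}, so the value is 5.
For row 4, column 1: column 1 already has {1, 2, 3, 5}; that leaves 4.
Cell (4,3): row 4 already has {1, 3, 4, 5} → 2.

n = 2, q = 4, a = 5, z = 4, c = 2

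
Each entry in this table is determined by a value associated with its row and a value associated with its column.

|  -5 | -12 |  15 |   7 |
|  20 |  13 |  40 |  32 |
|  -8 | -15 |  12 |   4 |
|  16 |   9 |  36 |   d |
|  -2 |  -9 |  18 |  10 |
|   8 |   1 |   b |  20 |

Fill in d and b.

d = 28, b = 28

The difference between any two rows is the same in every column — this is an addition table with the headers hidden.
Row 4 minus row 1 is 9 − (-12) = 21, so its entry in column 4 is 7 + 21 = 28.
Row 6 minus row 1 is 1 − (-12) = 13, so its entry in column 3 is 15 + 13 = 28.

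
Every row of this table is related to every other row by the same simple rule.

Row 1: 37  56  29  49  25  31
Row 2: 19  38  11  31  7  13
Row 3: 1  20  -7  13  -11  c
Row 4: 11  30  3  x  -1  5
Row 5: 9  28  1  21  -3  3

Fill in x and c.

The difference between any two rows is the same in every column — this is an addition table with the headers hidden.
Row 4 minus row 1 is 3 − 29 = -26, so its entry in column 4 is 49 + (-26) = 23.
Row 3 minus row 1 is -7 − 29 = -36, so its entry in column 6 is 31 + (-36) = -5.

x = 23, c = -5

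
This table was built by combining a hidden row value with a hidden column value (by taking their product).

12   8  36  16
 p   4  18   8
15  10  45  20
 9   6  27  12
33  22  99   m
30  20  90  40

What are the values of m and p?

m = 44, p = 6

Each row is a constant multiple of every other row — this is a multiplication table with the headers hidden.
Row 5 is 99/36 = 11/4 times row 1, so its entry in column 4 is 16 × 11/4 = 44.
Row 2 is 18/36 = 1/2 times row 1, so its entry in column 1 is 12 × 1/2 = 6.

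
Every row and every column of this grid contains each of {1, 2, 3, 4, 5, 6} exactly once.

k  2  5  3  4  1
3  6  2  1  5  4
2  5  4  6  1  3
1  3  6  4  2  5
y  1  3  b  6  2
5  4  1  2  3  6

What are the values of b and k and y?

At (row 1, col 1): row 1 already has {1, 2, 3, 4, 5}, so the value is 6.
At (row 5, col 1): column 1 already has {1, 2, 3, 5, 6}, so the value is 4.
At (row 5, col 4): row 5 already has {1, 2, 3, 4, 6}, so the value is 5.

b = 5, k = 6, y = 4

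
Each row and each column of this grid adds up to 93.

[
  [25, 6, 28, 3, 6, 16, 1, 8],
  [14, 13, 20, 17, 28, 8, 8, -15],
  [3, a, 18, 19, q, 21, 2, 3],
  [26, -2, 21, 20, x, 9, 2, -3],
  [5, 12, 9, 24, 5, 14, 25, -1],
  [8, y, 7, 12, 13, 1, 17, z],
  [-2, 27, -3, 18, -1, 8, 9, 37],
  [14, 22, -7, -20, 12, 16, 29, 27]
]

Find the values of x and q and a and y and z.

The known cells in row 4 total 73, leaving 93 − 73 = 20 for the blank.
The known cells in column 5 total 83, leaving 93 − 83 = 10 for the blank.
The known cells in row 3 total 76, leaving 93 − 76 = 17 for the blank.
The known cells in column 2 total 95, leaving 93 − 95 = -2 for the blank.
The known cells in row 6 total 56, leaving 93 − 56 = 37 for the blank.

x = 20, q = 10, a = 17, y = -2, z = 37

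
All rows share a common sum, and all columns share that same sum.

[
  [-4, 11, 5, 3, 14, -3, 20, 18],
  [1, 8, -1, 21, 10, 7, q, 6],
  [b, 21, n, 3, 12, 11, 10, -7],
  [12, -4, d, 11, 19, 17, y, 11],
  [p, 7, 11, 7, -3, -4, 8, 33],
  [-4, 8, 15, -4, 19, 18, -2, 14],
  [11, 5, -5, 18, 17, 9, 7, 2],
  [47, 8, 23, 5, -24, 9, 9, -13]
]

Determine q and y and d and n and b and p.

Rows 1 and 6 both sum to 64, so that's the common total.
Row 5: 7 + 11 + 7 − 3 − 4 + 8 + 33 = 59, so its missing entry is 64 − 59 = 5.
Column 1: -4 + 1 + 12 + 5 − 4 + 11 + 47 = 68, so its missing entry is 64 − 68 = -4.
Row 3: -4 + 21 + 3 + 12 + 11 + 10 − 7 = 46, so its missing entry is 64 − 46 = 18.
Row 2: 1 + 8 − 1 + 21 + 10 + 7 + 6 = 52, so its missing entry is 64 − 52 = 12.
Column 7: 20 + 12 + 10 + 8 − 2 + 7 + 9 = 64, so its missing entry is 64 − 64 = 0.
Row 4: 12 − 4 + 11 + 19 + 17 + 0 + 11 = 66, so its missing entry is 64 − 66 = -2.

q = 12, y = 0, d = -2, n = 18, b = -4, p = 5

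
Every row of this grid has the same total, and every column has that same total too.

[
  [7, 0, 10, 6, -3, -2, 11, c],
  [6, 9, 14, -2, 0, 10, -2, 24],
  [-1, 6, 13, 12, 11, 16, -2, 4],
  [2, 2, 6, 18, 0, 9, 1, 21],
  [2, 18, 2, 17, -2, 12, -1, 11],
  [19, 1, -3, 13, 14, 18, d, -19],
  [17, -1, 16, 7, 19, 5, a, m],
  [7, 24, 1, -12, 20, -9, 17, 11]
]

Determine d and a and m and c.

d = 16, a = 19, m = -23, c = 30

Rows 2 and 3 both sum to 59, so that's the common total.
Row 1: 7 + 0 + 10 + 6 − 3 − 2 + 11 = 29, so its missing entry is 59 − 29 = 30.
Column 8: 30 + 24 + 4 + 21 + 11 − 19 + 11 = 82, so its missing entry is 59 − 82 = -23.
Row 7: 17 − 1 + 16 + 7 + 19 + 5 − 23 = 40, so its missing entry is 59 − 40 = 19.
Row 6: 19 + 1 − 3 + 13 + 14 + 18 − 19 = 43, so its missing entry is 59 − 43 = 16.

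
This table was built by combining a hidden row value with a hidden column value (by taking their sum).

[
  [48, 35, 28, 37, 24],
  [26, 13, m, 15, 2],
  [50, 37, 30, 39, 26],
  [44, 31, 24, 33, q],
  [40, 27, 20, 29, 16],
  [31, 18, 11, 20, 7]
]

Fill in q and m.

The difference between any two rows is the same in every column — this is an addition table with the headers hidden.
Row 4 minus row 1 is 33 − 37 = -4, so its entry in column 5 is 24 + (-4) = 20.
Row 2 minus row 1 is 15 − 37 = -22, so its entry in column 3 is 28 + (-22) = 6.

q = 20, m = 6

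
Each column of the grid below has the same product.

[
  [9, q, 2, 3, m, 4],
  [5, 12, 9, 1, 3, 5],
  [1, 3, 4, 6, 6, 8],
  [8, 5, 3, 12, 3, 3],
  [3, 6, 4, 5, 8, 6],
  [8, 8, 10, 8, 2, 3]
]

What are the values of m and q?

Columns 1 and 3 each multiply to 8640, so every column has product 8640.
Column 5: 3×6×3×8×2 = 864, so the missing entry is 8640 ÷ 864 = 10.
Column 2: 12×3×5×6×8 = 8640, so the missing entry is 8640 ÷ 8640 = 1.

m = 10, q = 1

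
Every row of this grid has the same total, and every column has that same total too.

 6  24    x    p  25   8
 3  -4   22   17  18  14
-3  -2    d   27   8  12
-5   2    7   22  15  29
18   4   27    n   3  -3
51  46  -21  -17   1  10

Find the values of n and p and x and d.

Rows 2 and 4 both sum to 70, so that's the common total.
The known cells in row 3 total 42, leaving 70 − 42 = 28 for the blank.
The known cells in column 3 total 63, leaving 70 − 63 = 7 for the blank.
The known cells in row 1 total 70, leaving 70 − 70 = 0 for the blank.
The known cells in row 5 total 49, leaving 70 − 49 = 21 for the blank.

n = 21, p = 0, x = 7, d = 28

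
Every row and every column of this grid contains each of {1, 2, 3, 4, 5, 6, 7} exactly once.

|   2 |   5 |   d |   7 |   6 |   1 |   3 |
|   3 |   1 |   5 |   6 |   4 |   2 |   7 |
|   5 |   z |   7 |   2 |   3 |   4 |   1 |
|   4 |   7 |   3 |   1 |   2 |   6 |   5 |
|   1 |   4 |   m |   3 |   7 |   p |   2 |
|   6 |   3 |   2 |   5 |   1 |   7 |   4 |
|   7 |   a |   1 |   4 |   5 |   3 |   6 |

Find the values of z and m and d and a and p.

At (row 3, col 2): row 3 already has {1, 2, 3, 4, 5, 7}, so the value is 6.
Cell (7,2): row 7 already has {1, 3, 4, 5, 6, 7} → 2.
At (row 5, col 6): column 6 already has {1, 2, 3, 4, 6, 7}, so the value is 5.
Cell (5,3): row 5 already has {1, 2, 3, 4, 5, 7} → 6.
For row 1, column 3: row 1 already has {1, 2, 3, 5, 6, 7}; that leaves 4.

z = 6, m = 6, d = 4, a = 2, p = 5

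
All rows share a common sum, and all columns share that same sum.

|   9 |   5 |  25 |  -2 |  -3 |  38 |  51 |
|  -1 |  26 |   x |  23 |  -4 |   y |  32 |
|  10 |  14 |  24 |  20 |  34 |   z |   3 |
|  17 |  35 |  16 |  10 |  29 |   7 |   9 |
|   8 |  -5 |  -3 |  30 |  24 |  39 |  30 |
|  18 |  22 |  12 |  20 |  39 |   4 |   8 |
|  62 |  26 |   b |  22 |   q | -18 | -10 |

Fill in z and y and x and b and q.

z = 18, y = 35, x = 12, b = 37, q = 4

Rows 1 and 4 both sum to 123, so that's the common total.
Column 5 has -3 − 4 + 34 + 29 + 24 + 39 = 119; the blank must be 123 − 119 = 4.
Row 7 has 62 + 26 + 22 + 4 − 18 − 10 = 86; the blank must be 123 − 86 = 37.
Column 3 has 25 + 24 + 16 − 3 + 12 + 37 = 111; the blank must be 123 − 111 = 12.
Row 2 has -1 + 26 + 12 + 23 − 4 + 32 = 88; the blank must be 123 − 88 = 35.
Row 3 has 10 + 14 + 24 + 20 + 34 + 3 = 105; the blank must be 123 − 105 = 18.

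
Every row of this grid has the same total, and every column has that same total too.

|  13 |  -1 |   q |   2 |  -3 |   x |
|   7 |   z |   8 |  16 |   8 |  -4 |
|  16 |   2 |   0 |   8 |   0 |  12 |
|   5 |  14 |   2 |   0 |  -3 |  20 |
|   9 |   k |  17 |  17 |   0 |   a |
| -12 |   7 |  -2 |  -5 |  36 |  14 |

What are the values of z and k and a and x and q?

z = 3, k = 13, a = -18, x = 14, q = 13

Rows 3 and 4 both sum to 38, so that's the common total.
The known cells in row 2 total 35, leaving 38 − 35 = 3 for the blank.
The known cells in column 3 total 25, leaving 38 − 25 = 13 for the blank.
The known cells in row 1 total 24, leaving 38 − 24 = 14 for the blank.
The known cells in column 6 total 56, leaving 38 − 56 = -18 for the blank.
The known cells in row 5 total 25, leaving 38 − 25 = 13 for the blank.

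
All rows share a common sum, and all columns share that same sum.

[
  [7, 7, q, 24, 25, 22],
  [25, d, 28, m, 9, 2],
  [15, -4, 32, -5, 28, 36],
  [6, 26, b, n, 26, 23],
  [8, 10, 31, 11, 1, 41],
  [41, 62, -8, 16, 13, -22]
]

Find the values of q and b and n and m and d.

Rows 3 and 5 both sum to 102, so that's the common total.
The known cells in column 2 total 101, leaving 102 − 101 = 1 for the blank.
The known cells in row 1 total 85, leaving 102 − 85 = 17 for the blank.
The known cells in column 3 total 100, leaving 102 − 100 = 2 for the blank.
The known cells in row 4 total 83, leaving 102 − 83 = 19 for the blank.
The known cells in row 2 total 65, leaving 102 − 65 = 37 for the blank.

q = 17, b = 2, n = 19, m = 37, d = 1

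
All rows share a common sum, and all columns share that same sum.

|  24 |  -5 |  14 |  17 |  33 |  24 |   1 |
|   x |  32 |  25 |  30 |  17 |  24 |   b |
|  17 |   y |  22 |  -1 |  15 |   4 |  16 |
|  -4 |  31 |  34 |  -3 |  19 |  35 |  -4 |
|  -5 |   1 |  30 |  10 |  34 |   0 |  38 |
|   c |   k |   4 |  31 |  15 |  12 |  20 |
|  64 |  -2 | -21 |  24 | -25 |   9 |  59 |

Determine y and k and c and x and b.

Rows 1 and 4 both sum to 108, so that's the common total.
Row 3 has 17 + 22 − 1 + 15 + 4 + 16 = 73; the blank must be 108 − 73 = 35.
Column 2 has -5 + 32 + 35 + 31 + 1 − 2 = 92; the blank must be 108 − 92 = 16.
Row 6 has 16 + 4 + 31 + 15 + 12 + 20 = 98; the blank must be 108 − 98 = 10.
Column 1 has 24 + 17 − 4 − 5 + 10 + 64 = 106; the blank must be 108 − 106 = 2.
Row 2 has 2 + 32 + 25 + 30 + 17 + 24 = 130; the blank must be 108 − 130 = -22.

y = 35, k = 16, c = 10, x = 2, b = -22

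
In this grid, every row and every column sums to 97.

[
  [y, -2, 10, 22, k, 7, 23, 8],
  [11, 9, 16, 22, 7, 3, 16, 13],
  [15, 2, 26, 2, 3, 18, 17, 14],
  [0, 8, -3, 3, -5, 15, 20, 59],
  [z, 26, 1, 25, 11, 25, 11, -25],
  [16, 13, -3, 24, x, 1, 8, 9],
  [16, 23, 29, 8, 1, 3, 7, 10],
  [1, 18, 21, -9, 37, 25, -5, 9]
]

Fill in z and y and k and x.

The known cells in row 6 total 68, leaving 97 − 68 = 29 for the blank.
The known cells in row 5 total 74, leaving 97 − 74 = 23 for the blank.
The known cells in column 5 total 83, leaving 97 − 83 = 14 for the blank.
The known cells in row 1 total 82, leaving 97 − 82 = 15 for the blank.

z = 23, y = 15, k = 14, x = 29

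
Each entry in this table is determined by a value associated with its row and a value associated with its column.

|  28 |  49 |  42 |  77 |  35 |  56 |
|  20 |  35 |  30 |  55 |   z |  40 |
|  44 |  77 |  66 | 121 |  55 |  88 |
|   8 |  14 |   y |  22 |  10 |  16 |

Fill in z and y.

Each row is a constant multiple of every other row — this is a multiplication table with the headers hidden.
Row 2 is 35/49 = 5/7 times row 1, so its entry in column 5 is 35 × 5/7 = 25.
Row 4 is 14/49 = 2/7 times row 1, so its entry in column 3 is 42 × 2/7 = 12.

z = 25, y = 12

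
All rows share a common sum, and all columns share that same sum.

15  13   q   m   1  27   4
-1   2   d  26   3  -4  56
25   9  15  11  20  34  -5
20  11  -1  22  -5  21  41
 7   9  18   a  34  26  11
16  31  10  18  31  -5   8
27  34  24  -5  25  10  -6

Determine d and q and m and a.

Rows 3 and 4 both sum to 109, so that's the common total.
Row 5 has 7 + 9 + 18 + 34 + 26 + 11 = 105; the blank must be 109 − 105 = 4.
Row 2 has -1 + 2 + 26 + 3 − 4 + 56 = 82; the blank must be 109 − 82 = 27.
Column 3 has 27 + 15 − 1 + 18 + 10 + 24 = 93; the blank must be 109 − 93 = 16.
Row 1 has 15 + 13 + 16 + 1 + 27 + 4 = 76; the blank must be 109 − 76 = 33.

d = 27, q = 16, m = 33, a = 4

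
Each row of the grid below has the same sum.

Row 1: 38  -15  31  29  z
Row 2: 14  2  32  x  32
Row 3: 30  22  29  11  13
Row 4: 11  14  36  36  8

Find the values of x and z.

Rows 3 and 4 both add up to 105, so every row sums to 105.
Row 2: 14 + 2 + 32 + 32 = 80, so the missing entry is 105 − 80 = 25.
Row 1: 38 − 15 + 31 + 29 = 83, so the missing entry is 105 − 83 = 22.

x = 25, z = 22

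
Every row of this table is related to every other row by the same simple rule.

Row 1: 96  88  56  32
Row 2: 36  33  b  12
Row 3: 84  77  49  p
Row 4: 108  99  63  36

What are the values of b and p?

Each row is a constant multiple of every other row — this is a multiplication table with the headers hidden.
Row 2 is 33/88 = 3/8 times row 1, so its entry in column 3 is 56 × 3/8 = 21.
Row 3 is 77/88 = 7/8 times row 1, so its entry in column 4 is 32 × 7/8 = 28.

b = 21, p = 28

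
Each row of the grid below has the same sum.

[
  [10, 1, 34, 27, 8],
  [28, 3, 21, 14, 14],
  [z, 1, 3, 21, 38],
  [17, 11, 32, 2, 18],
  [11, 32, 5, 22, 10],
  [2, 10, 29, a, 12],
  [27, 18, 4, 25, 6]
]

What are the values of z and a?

z = 17, a = 27

The complete rows each total 80.
Row 3 is missing 80 − 63 = 17 (since 1 + 3 + 21 + 38 = 63).
Row 6 is missing 80 − 53 = 27 (since 2 + 10 + 29 + 12 = 53).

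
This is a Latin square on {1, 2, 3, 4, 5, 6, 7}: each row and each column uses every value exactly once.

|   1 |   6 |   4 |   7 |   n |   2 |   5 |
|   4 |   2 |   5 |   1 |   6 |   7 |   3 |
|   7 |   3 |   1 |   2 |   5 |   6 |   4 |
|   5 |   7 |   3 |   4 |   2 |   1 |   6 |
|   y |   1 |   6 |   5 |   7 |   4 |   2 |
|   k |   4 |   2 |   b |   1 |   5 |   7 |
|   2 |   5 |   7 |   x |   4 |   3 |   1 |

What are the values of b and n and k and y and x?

b = 3, n = 3, k = 6, y = 3, x = 6

For row 5, column 1: row 5 already has {1, 2, 4, 5, 6, 7}; that leaves 3.
For row 1, column 5: row 1 already has {1, 2, 4, 5, 6, 7}; that leaves 3.
For row 6, column 1: column 1 already has {1, 2, 3, 4, 5, 7}; that leaves 6.
For row 6, column 4: row 6 already has {1, 2, 4, 5, 6, 7}; that leaves 3.
Cell (7,4): row 7 already has {1, 2, 3, 4, 5, 7} → 6.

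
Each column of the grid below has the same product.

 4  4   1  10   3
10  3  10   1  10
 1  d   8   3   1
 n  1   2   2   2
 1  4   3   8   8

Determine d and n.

Columns 3 and 4 each multiply to 480, so every column has product 480.
Column 2: 4×3×1×4 = 48, so the missing entry is 480 ÷ 48 = 10.
Column 1: 4×10×1×1 = 40, so the missing entry is 480 ÷ 40 = 12.

d = 10, n = 12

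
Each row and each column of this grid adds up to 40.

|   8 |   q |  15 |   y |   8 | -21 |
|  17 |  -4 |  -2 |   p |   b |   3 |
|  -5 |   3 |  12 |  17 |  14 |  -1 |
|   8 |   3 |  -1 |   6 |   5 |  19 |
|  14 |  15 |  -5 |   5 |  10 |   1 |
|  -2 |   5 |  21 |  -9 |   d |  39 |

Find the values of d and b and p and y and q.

Column 2: -4 + 3 + 3 + 15 + 5 = 22, so its missing entry is 40 − 22 = 18.
Row 6: -2 + 5 + 21 − 9 + 39 = 54, so its missing entry is 40 − 54 = -14.
Row 1: 8 + 18 + 15 + 8 − 21 = 28, so its missing entry is 40 − 28 = 12.
Column 5: 8 + 14 + 5 + 10 − 14 = 23, so its missing entry is 40 − 23 = 17.
Row 2: 17 − 4 − 2 + 17 + 3 = 31, so its missing entry is 40 − 31 = 9.

d = -14, b = 17, p = 9, y = 12, q = 18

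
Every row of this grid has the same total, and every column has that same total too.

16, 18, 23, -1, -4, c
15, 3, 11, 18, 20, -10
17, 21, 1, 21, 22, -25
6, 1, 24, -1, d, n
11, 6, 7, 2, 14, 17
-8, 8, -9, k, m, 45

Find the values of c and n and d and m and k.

Rows 2 and 3 both sum to 57, so that's the common total.
Row 1 has 16 + 18 + 23 − 1 − 4 = 52; the blank must be 57 − 52 = 5.
Column 4 has -1 + 18 + 21 − 1 + 2 = 39; the blank must be 57 − 39 = 18.
Row 6 has -8 + 8 − 9 + 18 + 45 = 54; the blank must be 57 − 54 = 3.
Column 5 has -4 + 20 + 22 + 14 + 3 = 55; the blank must be 57 − 55 = 2.
Row 4 has 6 + 1 + 24 − 1 + 2 = 32; the blank must be 57 − 32 = 25.

c = 5, n = 25, d = 2, m = 3, k = 18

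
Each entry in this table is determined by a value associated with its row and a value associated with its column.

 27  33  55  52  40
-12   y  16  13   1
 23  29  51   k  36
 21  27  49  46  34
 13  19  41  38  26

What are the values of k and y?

The difference between any two rows is the same in every column — this is an addition table with the headers hidden.
Row 3 minus row 1 is 51 − 55 = -4, so its entry in column 4 is 52 + (-4) = 48.
Row 2 minus row 1 is 16 − 55 = -39, so its entry in column 2 is 33 + (-39) = -6.

k = 48, y = -6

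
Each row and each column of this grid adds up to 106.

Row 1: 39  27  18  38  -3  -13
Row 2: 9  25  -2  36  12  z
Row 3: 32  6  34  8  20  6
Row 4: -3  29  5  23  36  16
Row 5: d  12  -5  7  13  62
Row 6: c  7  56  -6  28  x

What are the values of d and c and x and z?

d = 17, c = 12, x = 9, z = 26

Row 2 has 9 + 25 − 2 + 36 + 12 = 80; the blank must be 106 − 80 = 26.
Row 5 has 12 − 5 + 7 + 13 + 62 = 89; the blank must be 106 − 89 = 17.
Column 1 has 39 + 9 + 32 − 3 + 17 = 94; the blank must be 106 − 94 = 12.
Row 6 has 12 + 7 + 56 − 6 + 28 = 97; the blank must be 106 − 97 = 9.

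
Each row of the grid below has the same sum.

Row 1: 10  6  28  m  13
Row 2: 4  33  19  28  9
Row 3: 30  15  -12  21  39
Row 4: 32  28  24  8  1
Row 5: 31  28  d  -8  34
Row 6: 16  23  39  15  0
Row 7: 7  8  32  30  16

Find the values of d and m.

The complete rows each total 93.
Row 5 is missing 93 − 85 = 8 (since 31 + 28 − 8 + 34 = 85).
Row 1 is missing 93 − 57 = 36 (since 10 + 6 + 28 + 13 = 57).

d = 8, m = 36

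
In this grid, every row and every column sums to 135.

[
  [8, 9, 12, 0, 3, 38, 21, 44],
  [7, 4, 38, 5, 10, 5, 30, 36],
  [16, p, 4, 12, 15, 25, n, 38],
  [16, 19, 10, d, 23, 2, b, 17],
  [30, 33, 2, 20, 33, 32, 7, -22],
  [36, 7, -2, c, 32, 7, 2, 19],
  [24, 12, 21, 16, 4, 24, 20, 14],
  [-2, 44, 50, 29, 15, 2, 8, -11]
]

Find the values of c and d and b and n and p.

Column 2 has 9 + 4 + 19 + 33 + 7 + 12 + 44 = 128; the blank must be 135 − 128 = 7.
Row 3 has 16 + 7 + 4 + 12 + 15 + 25 + 38 = 117; the blank must be 135 − 117 = 18.
Column 7 has 21 + 30 + 18 + 7 + 2 + 20 + 8 = 106; the blank must be 135 − 106 = 29.
Row 4 has 16 + 19 + 10 + 23 + 2 + 29 + 17 = 116; the blank must be 135 − 116 = 19.
Row 6 has 36 + 7 − 2 + 32 + 7 + 2 + 19 = 101; the blank must be 135 − 101 = 34.

c = 34, d = 19, b = 29, n = 18, p = 7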